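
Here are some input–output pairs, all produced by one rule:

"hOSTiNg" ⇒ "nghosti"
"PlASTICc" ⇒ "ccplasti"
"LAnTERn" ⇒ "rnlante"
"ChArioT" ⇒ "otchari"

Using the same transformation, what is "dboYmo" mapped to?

modboy

In each case the input is transformed by: move the last 2 characters to the front (rotate right by 2), then convert every letter to lowercase.
Starting from "dboYmo": after the first operation, "modboY"; after the second, "modboy".
(Check on "PlASTICc": → "CcPlASTI" → "ccplasti" ✓)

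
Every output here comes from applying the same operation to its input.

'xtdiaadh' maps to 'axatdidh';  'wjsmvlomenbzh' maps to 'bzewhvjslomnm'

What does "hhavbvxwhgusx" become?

axbxgwhvhvhus

Looking at the pairs, the operation is to sort the characters into alphabetical order, then take characters alternately from the front and the back (1st, last, 2nd, 2nd-last, ...).
Starting from "hhavbvxwhgusx": after the first operation, "abghhhsuvvwxx"; after the second, "axbxgwhvhvhus".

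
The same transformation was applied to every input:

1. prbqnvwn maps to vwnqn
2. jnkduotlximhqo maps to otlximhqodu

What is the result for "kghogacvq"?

acvqog

Each output is the input with this applied: delete the first 3 characters, then move the first 2 characters to the end (rotate left by 2).
Starting from "kghogacvq": after the first operation, "ogacvq"; after the second, "acvqog".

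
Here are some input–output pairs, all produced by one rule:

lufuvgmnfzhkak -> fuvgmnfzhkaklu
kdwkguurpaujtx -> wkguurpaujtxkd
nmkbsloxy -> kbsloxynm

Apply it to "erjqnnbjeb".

Rule — move the first 2 characters to the end (rotate left by 2).
"erjqnnbjeb" → "jqnnbjeber".

jqnnbjeber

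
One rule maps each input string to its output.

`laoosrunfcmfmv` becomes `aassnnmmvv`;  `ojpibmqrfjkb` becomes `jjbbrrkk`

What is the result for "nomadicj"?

The pattern: keep one character in every 3, starting at position 2 (positions 2nd, 5th, 8th, ...), then double every character.
Applying both steps to "nomadicj": "odj", then "ooddjj".
(Check on "laoosrunfcmfmv": → "asnmv" → "aassnnmmvv" ✓)

ooddjj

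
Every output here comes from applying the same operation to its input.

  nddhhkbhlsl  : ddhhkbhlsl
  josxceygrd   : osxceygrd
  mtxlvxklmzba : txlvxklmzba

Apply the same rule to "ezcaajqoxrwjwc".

zcaajqoxrwjwc

The rule is to delete the first character.
For "ezcaajqoxrwjwc" the result is "zcaajqoxrwjwc".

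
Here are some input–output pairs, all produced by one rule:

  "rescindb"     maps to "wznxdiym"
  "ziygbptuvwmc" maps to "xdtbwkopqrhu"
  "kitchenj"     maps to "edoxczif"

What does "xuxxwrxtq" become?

What's happening: shift every letter 5 places backward in the alphabet (wrapping around), then swap the first and last characters.
"xuxxwrxtq" → "lpssrmsos".
(Check on "rescindb": → "mznxdiyw" → "wznxdiym" ✓)

lpssrmsos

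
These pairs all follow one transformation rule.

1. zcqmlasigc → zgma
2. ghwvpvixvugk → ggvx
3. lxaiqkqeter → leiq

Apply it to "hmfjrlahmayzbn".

hbjaa

In each case the input is transformed by: take characters alternately from the front and the back (1st, last, 2nd, 2nd-last, ...), then keep one character in every 3, starting at position 1 (positions 1st, 4th, 7th, ...).
Working it through for "hmfjrlahmayzbn": intermediate "hnmbfzjyralmah", final "hbjaa".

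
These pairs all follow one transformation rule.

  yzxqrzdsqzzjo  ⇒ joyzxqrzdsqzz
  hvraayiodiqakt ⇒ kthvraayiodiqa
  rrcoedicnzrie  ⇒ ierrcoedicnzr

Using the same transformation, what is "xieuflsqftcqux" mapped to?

uxxieuflsqftcq

Looking at the pairs, the operation is to move the last 2 characters to the front (rotate right by 2).
On "xieuflsqftcqux" that produces "uxxieuflsqftcq".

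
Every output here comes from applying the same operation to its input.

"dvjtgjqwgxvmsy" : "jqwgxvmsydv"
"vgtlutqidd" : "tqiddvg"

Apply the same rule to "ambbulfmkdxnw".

In each case the input is transformed by: move the first 2 characters to the end (rotate left by 2), then delete the first 3 characters.
"ambbulfmkdxnw" → "bbulfmkdxnwam" → "lfmkdxnwam".

lfmkdxnwam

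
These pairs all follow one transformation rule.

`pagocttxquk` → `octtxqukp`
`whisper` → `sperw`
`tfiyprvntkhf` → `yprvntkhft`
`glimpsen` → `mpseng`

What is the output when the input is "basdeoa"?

deoab

The pattern: move the first 3 characters to the end (rotate left by 3), then delete the last 2 characters.
"basdeoa" → "deoabas" → "deoab".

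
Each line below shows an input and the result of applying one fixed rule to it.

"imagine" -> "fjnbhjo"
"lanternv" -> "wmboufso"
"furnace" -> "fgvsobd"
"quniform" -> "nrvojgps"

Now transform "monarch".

inpobsd

Each output is the input with this applied: move the last character to the front, then shift every letter 1 place forward in the alphabet (wrapping around).
Starting from "monarch": after the first operation, "hmonarc"; after the second, "inpobsd".
(Check on "lanternv": → "vlantern" → "wmboufso" ✓)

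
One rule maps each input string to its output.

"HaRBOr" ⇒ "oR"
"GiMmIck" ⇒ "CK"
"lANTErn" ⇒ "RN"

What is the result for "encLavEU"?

What's happening: flip the case of every letter, then keep only the last 2 characters.
Working it through for "encLavEU": intermediate "ENClAVeu", final "eu".

eu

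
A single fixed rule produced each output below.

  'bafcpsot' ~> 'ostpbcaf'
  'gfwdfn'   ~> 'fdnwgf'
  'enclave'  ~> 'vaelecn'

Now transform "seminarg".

The rule is to move the last 2 characters to the front (rotate right by 2), then take characters alternately from the front and the back (1st, last, 2nd, 2nd-last, ...).
Working it through for "seminarg": intermediate "rgsemina", final "ragnsiem".

ragnsiem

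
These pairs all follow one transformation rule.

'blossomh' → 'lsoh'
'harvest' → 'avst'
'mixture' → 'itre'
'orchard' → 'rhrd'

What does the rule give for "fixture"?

itre

The rule is to swap each adjacent pair of characters (1↔2, 3↔4, ...), then keep every other character starting from the first (positions 1st, 3rd, 5th, ...).
Working it through for "fixture": intermediate "iftxrue", final "itre".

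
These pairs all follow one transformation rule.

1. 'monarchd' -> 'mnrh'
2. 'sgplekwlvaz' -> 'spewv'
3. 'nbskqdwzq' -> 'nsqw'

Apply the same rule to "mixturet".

mxue

The rule is to delete the last character, then keep every other character starting from the first (positions 1st, 3rd, 5th, ...).
Applying both steps to "mixturet": "mixture", then "mxue".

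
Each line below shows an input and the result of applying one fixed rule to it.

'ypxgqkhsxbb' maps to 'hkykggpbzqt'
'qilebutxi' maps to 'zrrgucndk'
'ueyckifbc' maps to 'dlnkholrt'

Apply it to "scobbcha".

Rule — shift every letter 9 places forward in the alphabet (wrapping around), then take characters alternately from the front and the back (1st, last, 2nd, 2nd-last, ...).
On "scobbcha": the first step gives "blxkklqj", and the second then gives "bjlqxlkk".

bjlqxlkk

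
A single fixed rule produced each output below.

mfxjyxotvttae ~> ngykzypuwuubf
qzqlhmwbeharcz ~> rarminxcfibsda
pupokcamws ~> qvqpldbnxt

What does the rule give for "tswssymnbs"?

utxttznoct

The transformation: shift every letter 1 place forward in the alphabet (wrapping around).
So "tswssymnbs" becomes "utxttznoct".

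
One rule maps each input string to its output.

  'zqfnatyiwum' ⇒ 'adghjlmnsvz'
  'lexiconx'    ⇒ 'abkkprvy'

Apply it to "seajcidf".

Rule — shift every letter 13 places forward in the alphabet (wrapping around) — i.e. ROT13, then sort the characters into alphabetical order.
On "seajcidf": the first step gives "frnwpvqs", and the second then gives "fnpqrsvw".

fnpqrsvw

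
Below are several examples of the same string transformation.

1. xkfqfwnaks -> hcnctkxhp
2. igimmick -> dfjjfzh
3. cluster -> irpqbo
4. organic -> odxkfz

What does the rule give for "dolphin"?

In each case the input is transformed by: shift every letter 3 places backward in the alphabet (wrapping around), then delete the first character.
Working it through for "dolphin": intermediate "alimefk", final "limefk".

limefk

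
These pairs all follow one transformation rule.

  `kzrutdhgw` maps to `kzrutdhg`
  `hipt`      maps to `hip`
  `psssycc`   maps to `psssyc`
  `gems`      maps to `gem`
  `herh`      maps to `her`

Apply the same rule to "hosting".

Each output is the input with this applied: delete the last character.
Doing the same to "hosting": "hostin".

hostin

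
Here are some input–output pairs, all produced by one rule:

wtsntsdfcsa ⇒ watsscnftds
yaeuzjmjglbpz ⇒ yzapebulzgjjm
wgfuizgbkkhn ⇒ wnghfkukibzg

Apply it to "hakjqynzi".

hiazknjyq

The rule is to take characters alternately from the front and the back (1st, last, 2nd, 2nd-last, ...).
So "hakjqynzi" becomes "hiazknjyq".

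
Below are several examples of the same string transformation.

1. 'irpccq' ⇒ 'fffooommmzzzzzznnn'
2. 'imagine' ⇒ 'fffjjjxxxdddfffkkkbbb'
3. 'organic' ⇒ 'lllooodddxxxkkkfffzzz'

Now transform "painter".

mmmxxxfffkkkqqqbbbooo

The pattern: repeat every character 3 times, then shift every letter 3 places backward in the alphabet (wrapping around).
Applying both steps to "painter": "pppaaaiiinnnttteeerrr", then "mmmxxxfffkkkqqqbbbooo".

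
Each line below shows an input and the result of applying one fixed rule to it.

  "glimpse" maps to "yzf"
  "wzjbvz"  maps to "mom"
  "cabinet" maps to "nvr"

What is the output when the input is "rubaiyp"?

hnl

Each output is the input with this applied: shift every letter 13 places forward in the alphabet (wrapping around) — i.e. ROT13, then keep every other character starting from the second (positions 2nd, 4th, 6th, ...).
"rubaiyp" → "ehonvlc" → "hnl".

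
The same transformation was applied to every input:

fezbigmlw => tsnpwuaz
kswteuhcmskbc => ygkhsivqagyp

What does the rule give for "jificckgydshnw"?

xwtwqqyumrgvb

Looking at the pairs, the operation is to shift every letter 12 places backward in the alphabet (wrapping around), then delete the last character.
"jificckgydshnw" → "xwtwqqyumrgvbk" → "xwtwqqyumrgvb".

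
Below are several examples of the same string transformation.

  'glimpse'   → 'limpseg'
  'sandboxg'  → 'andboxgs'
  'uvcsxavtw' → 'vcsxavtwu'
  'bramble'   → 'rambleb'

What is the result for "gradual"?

radualg

In each case the input is transformed by: move the first character to the end.
"gradual" → "radualg".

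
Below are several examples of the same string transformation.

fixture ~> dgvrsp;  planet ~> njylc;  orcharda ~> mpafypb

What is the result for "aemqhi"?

yckof

Rule — shift every letter 2 places backward in the alphabet (wrapping around), then delete the last character.
"aemqhi" → "yckofg" → "yckof".
(Check on "fixture": → "dgvrspc" → "dgvrsp" ✓)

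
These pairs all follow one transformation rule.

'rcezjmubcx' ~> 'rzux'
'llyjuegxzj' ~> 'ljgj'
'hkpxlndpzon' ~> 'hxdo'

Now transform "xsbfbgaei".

In each case the input is transformed by: keep one character in every 3, starting at position 1 (positions 1st, 4th, 7th, ...).
So "xsbfbgaei" becomes "xfa".

xfa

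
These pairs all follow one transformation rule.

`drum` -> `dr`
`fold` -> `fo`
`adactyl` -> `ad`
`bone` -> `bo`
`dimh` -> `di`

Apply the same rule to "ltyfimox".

lt

In each case the input is transformed by: keep only the first 2 characters.
So "ltyfimox" becomes "lt".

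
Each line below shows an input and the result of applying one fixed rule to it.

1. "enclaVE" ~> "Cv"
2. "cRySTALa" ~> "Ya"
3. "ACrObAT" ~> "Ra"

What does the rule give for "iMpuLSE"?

Looking at the pairs, the operation is to keep one character in every 3, starting at position 3 (positions 3rd, 6th, 9th, ...), then flip the case of every letter.
For "iMpuLSE", step one produces "pS"; step two turns that into "Ps".

Ps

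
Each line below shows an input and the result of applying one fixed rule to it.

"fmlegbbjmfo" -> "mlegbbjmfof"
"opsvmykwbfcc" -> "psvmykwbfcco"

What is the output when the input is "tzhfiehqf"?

The pattern: move the first character to the end.
Applying that to "tzhfiehqf" gives "zhfiehqft".

zhfiehqft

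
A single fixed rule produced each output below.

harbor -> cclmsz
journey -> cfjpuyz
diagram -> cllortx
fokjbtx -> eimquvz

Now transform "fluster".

cdefpqw

The rule is to shift every letter 11 places forward in the alphabet (wrapping around), then sort the characters into alphabetical order.
For "fluster", step one produces "qwfdepc"; step two turns that into "cdefpqw".
(Check on "fokjbtx": → "qzvumei" → "eimquvz" ✓)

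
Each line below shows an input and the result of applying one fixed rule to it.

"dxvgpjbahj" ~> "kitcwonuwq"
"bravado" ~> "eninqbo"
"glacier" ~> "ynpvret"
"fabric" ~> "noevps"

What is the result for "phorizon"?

ubevmbac

Looking at the pairs, the operation is to move the first character to the end, then shift every letter 13 places forward in the alphabet (wrapping around) — i.e. ROT13.
So "phorizon" becomes "ubevmbac".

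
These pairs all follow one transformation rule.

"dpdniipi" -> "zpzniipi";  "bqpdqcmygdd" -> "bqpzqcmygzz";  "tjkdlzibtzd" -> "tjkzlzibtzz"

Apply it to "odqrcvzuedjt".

The pattern: replace every "d" with "z".
On "odqrcvzuedjt" that produces "ozqrcvzuezjt".

ozqrcvzuezjt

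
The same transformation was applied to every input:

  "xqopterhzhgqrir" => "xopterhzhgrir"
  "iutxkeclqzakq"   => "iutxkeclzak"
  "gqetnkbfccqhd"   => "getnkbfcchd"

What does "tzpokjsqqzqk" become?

tzpokjszk

In each case the input is transformed by: remove every "q".
On "tzpokjsqqzqk" that produces "tzpokjszk".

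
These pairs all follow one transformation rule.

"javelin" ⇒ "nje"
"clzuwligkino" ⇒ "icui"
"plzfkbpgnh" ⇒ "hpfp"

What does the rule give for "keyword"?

The pattern: keep one character in every 3, starting at position 1 (positions 1st, 4th, 7th, ...), then move the last character to the front.
Applying both steps to "keyword": "kwd", then "dkw".

dkw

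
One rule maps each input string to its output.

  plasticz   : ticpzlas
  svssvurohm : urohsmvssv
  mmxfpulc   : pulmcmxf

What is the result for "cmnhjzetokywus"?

tokywucsmnhjze

In each case the input is transformed by: swap the first and last characters, then swap the front and back halves of the string.
For "cmnhjzetokywus" the result is "tokywucsmnhjze".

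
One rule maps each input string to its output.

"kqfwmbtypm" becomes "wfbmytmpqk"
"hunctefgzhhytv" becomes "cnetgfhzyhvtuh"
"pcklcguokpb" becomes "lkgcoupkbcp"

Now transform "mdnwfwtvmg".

What's happening: swap each adjacent pair of characters (1↔2, 3↔4, ...), then move the first 2 characters to the end (rotate left by 2).
For "mdnwfwtvmg", step one produces "dmwnwfvtgm"; step two turns that into "wnwfvtgmdm".

wnwfvtgmdm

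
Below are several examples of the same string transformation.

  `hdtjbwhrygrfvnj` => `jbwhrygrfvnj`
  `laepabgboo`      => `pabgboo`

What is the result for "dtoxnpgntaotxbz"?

xnpgntaotxbz

Each output is the input with this applied: delete the first 3 characters.
On "dtoxnpgntaotxbz" that produces "xnpgntaotxbz".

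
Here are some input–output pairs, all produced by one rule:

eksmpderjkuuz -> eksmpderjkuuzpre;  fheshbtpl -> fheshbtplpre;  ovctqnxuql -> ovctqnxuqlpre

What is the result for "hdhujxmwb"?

hdhujxmwbpre

Looking at the pairs, the operation is to append "pre".
For "hdhujxmwb" the result is "hdhujxmwbpre".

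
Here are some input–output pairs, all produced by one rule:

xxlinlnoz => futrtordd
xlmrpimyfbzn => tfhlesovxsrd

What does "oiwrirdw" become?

cjxoxcou

Looking at the pairs, the operation is to reverse the string, then shift every letter 6 places forward in the alphabet (wrapping around).
On "oiwrirdw" that produces "cjxoxcou".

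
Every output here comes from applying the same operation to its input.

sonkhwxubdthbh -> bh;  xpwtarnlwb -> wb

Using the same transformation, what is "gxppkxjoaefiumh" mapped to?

What's happening: keep only the last 2 characters.
So "gxppkxjoaefiumh" becomes "mh".

mh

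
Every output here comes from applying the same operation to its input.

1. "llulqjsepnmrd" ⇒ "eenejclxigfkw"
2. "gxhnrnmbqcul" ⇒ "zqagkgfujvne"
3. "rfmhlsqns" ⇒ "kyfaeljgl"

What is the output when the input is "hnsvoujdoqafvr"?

The transformation: shift every letter 7 places backward in the alphabet (wrapping around).
Applying that to "hnsvoujdoqafvr" gives "aglohncwhjtyok".

aglohncwhjtyok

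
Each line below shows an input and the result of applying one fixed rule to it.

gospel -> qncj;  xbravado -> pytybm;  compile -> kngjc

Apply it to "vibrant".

The transformation: shift every letter 2 places backward in the alphabet (wrapping around), then delete the first 2 characters.
"vibrant" → "tgzpylr" → "zpylr".
(Check on "compile": → "amkngjc" → "kngjc" ✓)

zpylr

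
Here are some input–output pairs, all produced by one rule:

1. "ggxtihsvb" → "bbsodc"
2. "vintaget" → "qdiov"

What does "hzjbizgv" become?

cuewd

Rule — delete the last 3 characters, then shift every letter 5 places backward in the alphabet (wrapping around).
Working it through for "hzjbizgv": intermediate "hzjbi", final "cuewd".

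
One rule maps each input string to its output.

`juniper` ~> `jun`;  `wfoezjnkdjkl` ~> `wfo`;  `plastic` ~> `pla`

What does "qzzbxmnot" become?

Rule — keep only the first 3 characters.
Doing the same to "qzzbxmnot": "qzz".

qzz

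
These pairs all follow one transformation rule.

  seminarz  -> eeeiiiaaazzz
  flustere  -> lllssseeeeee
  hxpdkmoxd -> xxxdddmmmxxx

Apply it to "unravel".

The pattern: keep every other character starting from the second (positions 2nd, 4th, 6th, ...), then repeat every character 3 times.
Doing the same to "unravel": "nnnaaaeee".

nnnaaaeee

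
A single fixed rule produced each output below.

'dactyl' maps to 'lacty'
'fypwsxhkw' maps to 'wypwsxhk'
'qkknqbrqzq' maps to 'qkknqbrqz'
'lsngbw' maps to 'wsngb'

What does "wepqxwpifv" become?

vepqxwpif

Looking at the pairs, the operation is to delete the first character, then move the last character to the front.
Applying both steps to "wepqxwpifv": "epqxwpifv", then "vepqxwpif".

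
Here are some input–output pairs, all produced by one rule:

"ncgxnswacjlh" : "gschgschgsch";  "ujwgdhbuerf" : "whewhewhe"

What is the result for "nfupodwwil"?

udiudiudi

The transformation: keep one character in every 3, starting at position 3 (positions 3rd, 6th, 9th, ...), then write the whole string 3 times in a row.
Starting from "nfupodwwil": after the first operation, "udi"; after the second, "udiudiudi".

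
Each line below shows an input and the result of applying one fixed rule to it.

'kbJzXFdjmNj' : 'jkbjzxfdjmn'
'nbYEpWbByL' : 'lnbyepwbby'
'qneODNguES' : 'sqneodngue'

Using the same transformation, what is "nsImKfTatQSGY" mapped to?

Each output is the input with this applied: move the last character to the front, then convert every letter to lowercase.
Applying both steps to "nsImKfTatQSGY": "YnsImKfTatQSG", then "ynsimkftatqsg".

ynsimkftatqsg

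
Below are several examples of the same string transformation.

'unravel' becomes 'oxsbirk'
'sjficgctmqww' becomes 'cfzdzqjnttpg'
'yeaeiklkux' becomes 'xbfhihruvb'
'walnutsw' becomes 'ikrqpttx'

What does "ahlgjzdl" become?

idgwaixe

Each output is the input with this applied: move the first 2 characters to the end (rotate left by 2), then shift every letter 3 places backward in the alphabet (wrapping around).
For "ahlgjzdl" the result is "idgwaixe".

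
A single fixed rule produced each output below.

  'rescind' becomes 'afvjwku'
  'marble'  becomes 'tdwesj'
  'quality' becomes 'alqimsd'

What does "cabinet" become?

The transformation: move the last 3 characters to the front (rotate right by 3), then shift every letter 8 places backward in the alphabet (wrapping around).
Working it through for "cabinet": intermediate "netcabi", final "fwlusta".

fwlusta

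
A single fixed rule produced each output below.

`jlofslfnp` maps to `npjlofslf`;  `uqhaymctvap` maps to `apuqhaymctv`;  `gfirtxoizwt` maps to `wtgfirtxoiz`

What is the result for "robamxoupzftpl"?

Looking at the pairs, the operation is to move the last 2 characters to the front (rotate right by 2).
For "robamxoupzftpl" the result is "plrobamxoupzft".

plrobamxoupzft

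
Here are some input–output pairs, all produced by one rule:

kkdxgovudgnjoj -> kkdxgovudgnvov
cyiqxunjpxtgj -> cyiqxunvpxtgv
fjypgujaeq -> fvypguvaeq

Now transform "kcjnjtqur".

kcvnvtqur

Rule — replace every "j" with "v".
Doing the same to "kcjnjtqur": "kcvnvtqur".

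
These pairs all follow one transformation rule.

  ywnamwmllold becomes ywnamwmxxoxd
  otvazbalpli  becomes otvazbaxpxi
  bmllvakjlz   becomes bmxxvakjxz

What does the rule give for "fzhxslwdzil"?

The rule is to replace every "l" with "x".
Applying that to "fzhxslwdzil" gives "fzhxsxwdzix".

fzhxsxwdzix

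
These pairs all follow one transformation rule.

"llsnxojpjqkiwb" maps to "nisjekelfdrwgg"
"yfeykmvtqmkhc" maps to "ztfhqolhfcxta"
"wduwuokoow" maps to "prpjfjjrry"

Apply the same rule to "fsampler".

Each output is the input with this applied: move the first 2 characters to the end (rotate left by 2), then shift every letter 5 places backward in the alphabet (wrapping around).
"fsampler" → "amplerfs" → "vhkgzman".

vhkgzman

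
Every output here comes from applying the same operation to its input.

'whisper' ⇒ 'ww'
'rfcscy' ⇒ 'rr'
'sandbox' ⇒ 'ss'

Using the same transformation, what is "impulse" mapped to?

ii

Rule — double every character, then keep only the first 2 characters.
Working it through for "impulse": intermediate "iimmppuullssee", final "ii".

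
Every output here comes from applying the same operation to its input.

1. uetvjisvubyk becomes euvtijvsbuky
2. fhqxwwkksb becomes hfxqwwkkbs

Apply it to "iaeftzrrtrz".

aifeztrrrtz

What's happening: swap each adjacent pair of characters (1↔2, 3↔4, ...).
For "iaeftzrrtrz" the result is "aifeztrrrtz".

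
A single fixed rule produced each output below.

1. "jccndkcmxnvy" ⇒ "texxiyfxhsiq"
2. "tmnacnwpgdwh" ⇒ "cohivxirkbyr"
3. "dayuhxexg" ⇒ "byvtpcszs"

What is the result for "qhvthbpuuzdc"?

Rule — shift every letter 5 places backward in the alphabet (wrapping around), then move the last character to the front.
On "qhvthbpuuzdc": the first step gives "lcqocwkppuyx", and the second then gives "xlcqocwkppuy".

xlcqocwkppuy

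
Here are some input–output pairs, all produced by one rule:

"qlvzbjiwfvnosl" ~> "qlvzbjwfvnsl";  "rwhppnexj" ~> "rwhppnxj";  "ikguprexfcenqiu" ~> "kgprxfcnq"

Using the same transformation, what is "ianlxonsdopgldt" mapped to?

nlxnsdpgldt

The transformation: remove every vowel.
Applying that to "ianlxonsdopgldt" gives "nlxnsdpgldt".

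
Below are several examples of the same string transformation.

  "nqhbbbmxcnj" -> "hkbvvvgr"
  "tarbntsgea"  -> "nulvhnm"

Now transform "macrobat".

guwli

Rule — delete the last 3 characters, then shift every letter 6 places backward in the alphabet (wrapping around).
For "macrobat", step one produces "macro"; step two turns that into "guwli".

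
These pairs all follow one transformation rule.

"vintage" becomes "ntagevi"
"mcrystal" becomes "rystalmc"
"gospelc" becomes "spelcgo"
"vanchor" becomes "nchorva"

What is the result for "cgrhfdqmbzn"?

rhfdqmbzncg

The transformation: move the first 2 characters to the end (rotate left by 2).
Doing the same to "cgrhfdqmbzn": "rhfdqmbzncg".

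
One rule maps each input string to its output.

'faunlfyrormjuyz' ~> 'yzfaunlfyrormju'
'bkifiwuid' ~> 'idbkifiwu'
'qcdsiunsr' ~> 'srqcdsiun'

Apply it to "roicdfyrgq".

gqroicdfyr

In each case the input is transformed by: move the last 2 characters to the front (rotate right by 2).
Applying that to "roicdfyrgq" gives "gqroicdfyr".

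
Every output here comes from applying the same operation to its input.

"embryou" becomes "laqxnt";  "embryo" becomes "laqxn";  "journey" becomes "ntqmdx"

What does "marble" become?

zqakd

In each case the input is transformed by: shift every letter 1 place backward in the alphabet (wrapping around), then delete the first character.
Working it through for "marble": intermediate "lzqakd", final "zqakd".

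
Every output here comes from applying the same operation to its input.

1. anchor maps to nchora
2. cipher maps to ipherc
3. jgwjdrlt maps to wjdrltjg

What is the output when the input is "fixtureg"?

xturegfi

Each output is the input with this applied: move the last 2 characters to the front (rotate right by 2), then swap the front and back halves of the string.
Applying both steps to "fixtureg": "egfixtur", then "xturegfi".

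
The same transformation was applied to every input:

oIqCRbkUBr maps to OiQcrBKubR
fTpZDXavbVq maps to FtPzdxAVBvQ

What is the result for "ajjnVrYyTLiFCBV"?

AJJNvRyYtlIfcbv

Looking at the pairs, the operation is to flip the case of every letter.
Doing the same to "ajjnVrYyTLiFCBV": "AJJNvRyYtlIfcbv".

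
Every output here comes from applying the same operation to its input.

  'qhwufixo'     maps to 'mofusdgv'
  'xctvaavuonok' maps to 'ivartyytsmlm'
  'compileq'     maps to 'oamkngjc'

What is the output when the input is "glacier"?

The transformation: shift every letter 2 places backward in the alphabet (wrapping around), then move the last character to the front.
On "glacier": the first step gives "ejyagcp", and the second then gives "pejyagc".

pejyagc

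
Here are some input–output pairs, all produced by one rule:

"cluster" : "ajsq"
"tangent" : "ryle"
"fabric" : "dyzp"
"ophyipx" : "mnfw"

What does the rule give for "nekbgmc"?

The pattern: shift every letter 2 places backward in the alphabet (wrapping around), then keep only the first 4 characters.
So "nekbgmc" becomes "lciz".

lciz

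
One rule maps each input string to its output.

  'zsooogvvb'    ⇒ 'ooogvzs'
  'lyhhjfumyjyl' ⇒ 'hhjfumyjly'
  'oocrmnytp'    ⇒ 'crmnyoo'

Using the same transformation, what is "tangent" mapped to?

Each output is the input with this applied: delete the last 2 characters, then move the first 2 characters to the end (rotate left by 2).
Applying both steps to "tangent": "tange", then "ngeta".

ngeta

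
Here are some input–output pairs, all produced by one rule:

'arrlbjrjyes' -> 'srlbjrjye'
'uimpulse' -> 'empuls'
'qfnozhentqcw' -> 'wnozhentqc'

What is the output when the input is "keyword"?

dywor

Each output is the input with this applied: delete the first 2 characters, then move the last character to the front.
For "keyword", step one produces "yword"; step two turns that into "dywor".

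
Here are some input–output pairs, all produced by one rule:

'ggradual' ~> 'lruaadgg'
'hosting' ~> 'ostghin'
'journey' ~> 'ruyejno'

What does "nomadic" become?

mnoacdi

Each output is the input with this applied: sort the characters into alphabetical order, then move the last 3 characters to the front (rotate right by 3).
"nomadic" → "acdimno" → "mnoacdi".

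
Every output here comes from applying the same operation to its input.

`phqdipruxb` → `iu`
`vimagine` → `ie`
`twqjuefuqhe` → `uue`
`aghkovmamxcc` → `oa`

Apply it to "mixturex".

Rule — keep one character in every 3, starting at position 2 (positions 2nd, 5th, 8th, ...), then keep only the vowels.
"mixturex" → "iux" → "iu".

iu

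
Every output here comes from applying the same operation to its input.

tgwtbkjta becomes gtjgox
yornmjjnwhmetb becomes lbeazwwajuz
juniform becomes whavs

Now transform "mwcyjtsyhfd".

In each case the input is transformed by: shift every letter 13 places forward in the alphabet (wrapping around) — i.e. ROT13, then delete the last 3 characters.
Doing the same to "mwcyjtsyhfd": "zjplwgfl".

zjplwgfl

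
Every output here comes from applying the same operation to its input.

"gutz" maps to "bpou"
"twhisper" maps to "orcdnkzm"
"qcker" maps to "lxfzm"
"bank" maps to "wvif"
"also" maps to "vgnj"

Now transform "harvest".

Each output is the input with this applied: shift every letter 5 places backward in the alphabet (wrapping around).
On "harvest" that produces "cvmqzno".

cvmqzno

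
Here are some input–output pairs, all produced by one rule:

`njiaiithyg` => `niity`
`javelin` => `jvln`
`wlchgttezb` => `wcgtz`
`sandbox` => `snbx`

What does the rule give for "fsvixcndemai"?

fvxnea

The pattern: keep every other character starting from the first (positions 1st, 3rd, 5th, ...).
"fsvixcndemai" → "fvxnea".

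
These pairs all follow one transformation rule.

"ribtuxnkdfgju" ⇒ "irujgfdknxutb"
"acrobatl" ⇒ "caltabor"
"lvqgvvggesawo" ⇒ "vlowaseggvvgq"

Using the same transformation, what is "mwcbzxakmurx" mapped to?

The rule is to reverse the string, then move the last 2 characters to the front (rotate right by 2).
On "mwcbzxakmurx": the first step gives "xrumkaxzbcwm", and the second then gives "wmxrumkaxzbc".

wmxrumkaxzbc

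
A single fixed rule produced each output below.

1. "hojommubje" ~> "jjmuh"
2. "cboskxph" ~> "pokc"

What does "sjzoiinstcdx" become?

Rule — keep every other character starting from the first (positions 1st, 3rd, 5th, ...), then swap the first and last characters.
Doing the same to "sjzoiinstcdx": "dzints".

dzints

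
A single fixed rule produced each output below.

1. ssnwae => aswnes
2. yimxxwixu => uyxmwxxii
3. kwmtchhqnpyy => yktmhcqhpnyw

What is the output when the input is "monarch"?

hmancro

Each output is the input with this applied: swap each adjacent pair of characters (1↔2, 3↔4, ...), then swap the first and last characters.
"monarch" → "omancrh" → "hmancro".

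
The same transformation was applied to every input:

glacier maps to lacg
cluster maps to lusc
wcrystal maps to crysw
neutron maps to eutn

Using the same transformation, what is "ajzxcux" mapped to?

What's happening: delete the last 3 characters, then move the first character to the end.
For "ajzxcux", step one produces "ajzx"; step two turns that into "jzxa".

jzxa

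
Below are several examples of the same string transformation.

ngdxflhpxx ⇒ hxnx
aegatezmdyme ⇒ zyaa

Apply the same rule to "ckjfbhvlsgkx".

vgcf

In each case the input is transformed by: keep one character in every 3, starting at position 1 (positions 1st, 4th, 7th, ...), then swap the front and back halves of the string.
Starting from "ckjfbhvlsgkx": after the first operation, "cfvg"; after the second, "vgcf".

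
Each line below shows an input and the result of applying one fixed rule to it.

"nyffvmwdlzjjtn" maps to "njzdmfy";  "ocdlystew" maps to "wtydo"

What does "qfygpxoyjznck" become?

Looking at the pairs, the operation is to reverse the string, then keep every other character starting from the first (positions 1st, 3rd, 5th, ...).
Applying that to "qfygpxoyjznck" gives "knjopyq".
(Check on "nyffvmwdlzjjtn": → "ntjjzldwmvffyn" → "njzdmfy" ✓)

knjopyq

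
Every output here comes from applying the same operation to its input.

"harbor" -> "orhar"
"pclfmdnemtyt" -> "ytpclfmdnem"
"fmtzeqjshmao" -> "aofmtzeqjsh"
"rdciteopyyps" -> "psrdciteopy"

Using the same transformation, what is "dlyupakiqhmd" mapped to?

What's happening: move the last 2 characters to the front (rotate right by 2), then delete the last character.
On "dlyupakiqhmd": the first step gives "mddlyupakiqh", and the second then gives "mddlyupakiq".

mddlyupakiq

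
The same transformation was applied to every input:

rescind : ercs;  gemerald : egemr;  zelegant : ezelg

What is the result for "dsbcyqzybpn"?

Each output is the input with this applied: delete the last 3 characters, then swap each adjacent pair of characters (1↔2, 3↔4, ...).
Applying both steps to "dsbcyqzybpn": "dsbcyqzy", then "sdcbqyyz".

sdcbqyyz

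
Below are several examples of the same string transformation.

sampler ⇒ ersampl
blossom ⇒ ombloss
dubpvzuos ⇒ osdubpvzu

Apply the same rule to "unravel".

What's happening: move the last 2 characters to the front (rotate right by 2).
On "unravel" that produces "elunrav".

elunrav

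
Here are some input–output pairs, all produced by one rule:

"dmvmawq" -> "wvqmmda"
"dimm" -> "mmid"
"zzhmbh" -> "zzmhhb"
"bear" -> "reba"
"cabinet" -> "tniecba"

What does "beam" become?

meba

Looking at the pairs, the operation is to sort the characters into reverse alphabetical order.
On "beam" that produces "meba".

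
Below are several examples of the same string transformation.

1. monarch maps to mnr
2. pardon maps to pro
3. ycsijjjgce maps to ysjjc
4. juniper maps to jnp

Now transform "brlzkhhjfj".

blkhf

Looking at the pairs, the operation is to move the last character to the front, then keep every other character starting from the second (positions 2nd, 4th, 6th, ...).
On "brlzkhhjfj": the first step gives "jbrlzkhhjf", and the second then gives "blkhf".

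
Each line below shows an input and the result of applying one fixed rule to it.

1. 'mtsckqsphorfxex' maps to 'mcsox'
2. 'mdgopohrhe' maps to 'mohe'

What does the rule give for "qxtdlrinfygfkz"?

The rule is to keep one character in every 3, starting at position 1 (positions 1st, 4th, 7th, ...).
Doing the same to "qxtdlrinfygfkz": "qdiyk".

qdiyk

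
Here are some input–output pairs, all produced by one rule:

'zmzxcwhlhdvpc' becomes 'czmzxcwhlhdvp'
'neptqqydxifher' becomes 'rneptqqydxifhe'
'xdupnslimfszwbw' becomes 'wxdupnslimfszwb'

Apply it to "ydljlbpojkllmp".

pydljlbpojkllm

The rule is to move the last character to the front.
Doing the same to "ydljlbpojkllmp": "pydljlbpojkllm".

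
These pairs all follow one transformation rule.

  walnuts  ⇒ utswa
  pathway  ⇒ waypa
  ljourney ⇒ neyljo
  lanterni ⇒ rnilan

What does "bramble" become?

blebr

Looking at the pairs, the operation is to move the last 3 characters to the front (rotate right by 3), then delete the last 2 characters.
For "bramble", step one produces "blebram"; step two turns that into "blebr".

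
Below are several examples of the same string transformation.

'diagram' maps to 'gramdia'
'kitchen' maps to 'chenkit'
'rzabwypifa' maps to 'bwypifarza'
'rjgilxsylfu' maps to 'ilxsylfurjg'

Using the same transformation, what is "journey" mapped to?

rneyjou

What's happening: move the first 3 characters to the end (rotate left by 3).
For "journey" the result is "rneyjou".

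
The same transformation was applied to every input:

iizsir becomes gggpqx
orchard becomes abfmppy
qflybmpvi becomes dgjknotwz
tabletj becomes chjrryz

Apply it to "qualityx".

gjorsvwy

The pattern: shift every letter 2 places backward in the alphabet (wrapping around), then sort the characters into alphabetical order.
On "qualityx": the first step gives "osyjgrwv", and the second then gives "gjorsvwy".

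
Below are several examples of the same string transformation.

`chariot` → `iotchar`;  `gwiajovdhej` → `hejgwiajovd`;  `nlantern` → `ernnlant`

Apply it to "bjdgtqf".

In each case the input is transformed by: move the last 3 characters to the front (rotate right by 3).
Doing the same to "bjdgtqf": "tqfbjdg".

tqfbjdg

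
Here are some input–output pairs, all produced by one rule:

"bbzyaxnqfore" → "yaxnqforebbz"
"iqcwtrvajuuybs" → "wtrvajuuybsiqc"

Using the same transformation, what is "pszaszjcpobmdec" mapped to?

Looking at the pairs, the operation is to move the first 3 characters to the end (rotate left by 3).
So "pszaszjcpobmdec" becomes "aszjcpobmdecpsz".

aszjcpobmdecpsz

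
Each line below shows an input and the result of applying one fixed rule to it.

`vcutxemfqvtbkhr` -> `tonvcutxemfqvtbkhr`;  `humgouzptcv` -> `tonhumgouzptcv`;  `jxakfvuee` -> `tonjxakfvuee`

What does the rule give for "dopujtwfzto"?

The rule is to prepend "ton".
Doing the same to "dopujtwfzto": "tondopujtwfzto".

tondopujtwfzto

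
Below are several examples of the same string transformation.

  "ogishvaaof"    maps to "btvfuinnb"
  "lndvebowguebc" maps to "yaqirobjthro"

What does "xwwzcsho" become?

What's happening: shift every letter 13 places forward in the alphabet (wrapping around) — i.e. ROT13, then delete the last character.
On "xwwzcsho": the first step gives "kjjmpfub", and the second then gives "kjjmpfu".
(Check on "ogishvaaof": → "btvfuinnbs" → "btvfuinnb" ✓)

kjjmpfu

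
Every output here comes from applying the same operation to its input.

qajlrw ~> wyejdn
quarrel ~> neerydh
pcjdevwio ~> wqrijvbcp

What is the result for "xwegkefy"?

Rule — move the first 2 characters to the end (rotate left by 2), then shift every letter 13 places forward in the alphabet (wrapping around) — i.e. ROT13.
For "xwegkefy", step one produces "egkefyxw"; step two turns that into "rtxrslkj".
(Check on "pcjdevwio": → "jdevwiopc" → "wqrijvbcp" ✓)

rtxrslkj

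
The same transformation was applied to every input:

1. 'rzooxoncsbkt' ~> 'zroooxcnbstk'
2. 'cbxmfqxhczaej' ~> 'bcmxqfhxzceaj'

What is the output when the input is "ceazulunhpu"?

The pattern: swap each adjacent pair of characters (1↔2, 3↔4, ...).
Applying that to "ceazulunhpu" gives "eczalunuphu".

eczalunuphu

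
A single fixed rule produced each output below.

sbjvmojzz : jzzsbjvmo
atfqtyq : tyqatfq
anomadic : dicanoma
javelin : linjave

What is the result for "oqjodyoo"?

In each case the input is transformed by: move the last 3 characters to the front (rotate right by 3).
For "oqjodyoo" the result is "yoooqjod".

yoooqjod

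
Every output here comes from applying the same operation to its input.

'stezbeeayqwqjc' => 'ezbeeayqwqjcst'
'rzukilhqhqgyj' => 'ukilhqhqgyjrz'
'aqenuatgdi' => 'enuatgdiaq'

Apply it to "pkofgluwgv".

In each case the input is transformed by: move the first 2 characters to the end (rotate left by 2).
"pkofgluwgv" → "ofgluwgvpk".

ofgluwgvpk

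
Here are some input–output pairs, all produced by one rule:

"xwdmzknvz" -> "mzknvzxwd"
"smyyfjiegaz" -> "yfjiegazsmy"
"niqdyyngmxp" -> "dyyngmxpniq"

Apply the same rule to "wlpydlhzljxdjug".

ydlhzljxdjugwlp

Each output is the input with this applied: move the first 3 characters to the end (rotate left by 3).
Applying that to "wlpydlhzljxdjug" gives "ydlhzljxdjugwlp".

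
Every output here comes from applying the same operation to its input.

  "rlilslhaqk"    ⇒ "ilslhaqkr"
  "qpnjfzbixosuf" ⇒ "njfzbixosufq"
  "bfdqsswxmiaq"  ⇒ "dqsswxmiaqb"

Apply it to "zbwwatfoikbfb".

The transformation: move the first character to the end, then delete the first character.
For "zbwwatfoikbfb", step one produces "bwwatfoikbfbz"; step two turns that into "wwatfoikbfbz".

wwatfoikbfbz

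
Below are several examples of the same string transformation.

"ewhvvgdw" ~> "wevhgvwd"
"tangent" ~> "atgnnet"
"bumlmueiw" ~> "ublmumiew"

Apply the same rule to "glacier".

lgcaeir

Looking at the pairs, the operation is to swap each adjacent pair of characters (1↔2, 3↔4, ...).
So "glacier" becomes "lgcaeir".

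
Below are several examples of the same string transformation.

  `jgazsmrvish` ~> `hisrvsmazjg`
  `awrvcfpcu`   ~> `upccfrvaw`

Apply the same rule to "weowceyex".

Rule — swap each adjacent pair of characters (1↔2, 3↔4, ...), then reverse the string.
Working it through for "weowceyex": intermediate "ewwoeceyx", final "xyeceowwe".

xyeceowwe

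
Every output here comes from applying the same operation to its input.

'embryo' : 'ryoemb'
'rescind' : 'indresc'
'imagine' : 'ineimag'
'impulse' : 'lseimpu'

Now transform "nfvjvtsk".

The rule is to move the last 3 characters to the front (rotate right by 3).
On "nfvjvtsk" that produces "tsknfvjv".

tsknfvjv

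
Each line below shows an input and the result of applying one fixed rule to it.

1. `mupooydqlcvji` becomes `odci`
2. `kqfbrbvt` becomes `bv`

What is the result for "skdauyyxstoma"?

ayta

Rule — delete the first character, then keep one character in every 3, starting at position 3 (positions 3rd, 6th, 9th, ...).
Applying both steps to "skdauyyxstoma": "kdauyyxstoma", then "ayta".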